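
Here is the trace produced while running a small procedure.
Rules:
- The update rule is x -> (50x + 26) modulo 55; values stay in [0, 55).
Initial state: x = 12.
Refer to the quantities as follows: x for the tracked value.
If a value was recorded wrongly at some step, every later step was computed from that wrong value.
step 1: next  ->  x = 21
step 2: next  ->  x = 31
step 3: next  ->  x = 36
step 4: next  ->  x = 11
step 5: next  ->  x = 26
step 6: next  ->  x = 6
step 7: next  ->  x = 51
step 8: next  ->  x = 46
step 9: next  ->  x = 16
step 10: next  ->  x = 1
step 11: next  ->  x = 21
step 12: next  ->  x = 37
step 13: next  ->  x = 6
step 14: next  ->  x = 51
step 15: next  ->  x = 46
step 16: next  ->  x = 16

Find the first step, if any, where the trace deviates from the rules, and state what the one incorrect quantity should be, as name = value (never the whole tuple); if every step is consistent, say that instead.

1. x = (50*12 + 26) mod 55 = 21 (exactly as logged)
2. x = (50*21 + 26) mod 55 = 31 (same as recorded)
3. x = (50*31 + 26) mod 55 = 36 (consistent with the trace)
4. x = (50*36 + 26) mod 55 = 11 (checks out)
5. x = (50*11 + 26) mod 55 = 26 (confirmed correct)
6. x = (50*26 + 26) mod 55 = 6 (same as recorded)
7. x = (50*6 + 26) mod 55 = 51 (confirmed correct)
8. x = (50*51 + 26) mod 55 = 46 (in agreement)
9. x = (50*46 + 26) mod 55 = 16 (consistent with the trace)
10. x = (50*16 + 26) mod 55 = 1 (checks out)
11. x = (50*1 + 26) mod 55 = 21 (confirmed correct)
12. x = (50*21 + 26) mod 55 = 31 (the recorded entry deviates here)
The audit stops at step 12: the recorded entry is wrong and should be x = 31.

step 12, x = 31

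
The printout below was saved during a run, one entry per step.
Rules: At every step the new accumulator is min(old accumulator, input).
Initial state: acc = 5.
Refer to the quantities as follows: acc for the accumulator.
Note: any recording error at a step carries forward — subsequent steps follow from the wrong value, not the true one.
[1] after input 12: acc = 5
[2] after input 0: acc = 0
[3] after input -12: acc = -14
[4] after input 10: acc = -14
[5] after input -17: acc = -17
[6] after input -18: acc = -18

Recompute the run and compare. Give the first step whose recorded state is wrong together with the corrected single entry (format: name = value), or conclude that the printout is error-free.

step 3, acc = -12

Step 1: acc = min(5, 12) = 5 — same as recorded.
Step 2: acc = min(5, 0) = 0 — agrees with the printout.
Step 3: acc = min(0, -12) = -12 — the entry is off here.
First incorrect step: 3; the correct value is acc = -12.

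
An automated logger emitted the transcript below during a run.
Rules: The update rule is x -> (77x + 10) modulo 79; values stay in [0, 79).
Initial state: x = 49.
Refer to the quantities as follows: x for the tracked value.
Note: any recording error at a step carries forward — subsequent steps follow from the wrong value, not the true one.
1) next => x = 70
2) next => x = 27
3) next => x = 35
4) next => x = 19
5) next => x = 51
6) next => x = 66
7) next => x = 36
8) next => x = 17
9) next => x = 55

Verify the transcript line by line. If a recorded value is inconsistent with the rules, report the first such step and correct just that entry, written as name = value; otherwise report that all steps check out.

1. x = (77*49 + 10) mod 79 = 70 (verified)
2. x = (77*70 + 10) mod 79 = 28 (not what was recorded)
The earliest wrong entry is at step 2: it should read x = 28.

step 2, x = 28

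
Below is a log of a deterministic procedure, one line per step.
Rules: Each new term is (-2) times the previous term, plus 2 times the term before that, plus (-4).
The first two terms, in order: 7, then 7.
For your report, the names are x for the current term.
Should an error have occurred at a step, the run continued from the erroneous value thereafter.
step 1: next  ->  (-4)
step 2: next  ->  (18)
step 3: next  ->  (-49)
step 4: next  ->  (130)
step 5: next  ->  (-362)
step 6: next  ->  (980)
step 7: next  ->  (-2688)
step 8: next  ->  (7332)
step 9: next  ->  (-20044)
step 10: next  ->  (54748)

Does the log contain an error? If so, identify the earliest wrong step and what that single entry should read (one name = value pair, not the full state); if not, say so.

step 1: x = -2*(7) + (2)*(7) + (-4) = -4 -> exactly as logged
step 2: x = -2*(-4) + (2)*(7) + (-4) = 18 -> consistent with the log
step 3: x = -2*(18) + (2)*(-4) + (-4) = -48 -> the log has a different value
So the first discrepancy is step 3, where the right value is x = -48.

step 3, x = -48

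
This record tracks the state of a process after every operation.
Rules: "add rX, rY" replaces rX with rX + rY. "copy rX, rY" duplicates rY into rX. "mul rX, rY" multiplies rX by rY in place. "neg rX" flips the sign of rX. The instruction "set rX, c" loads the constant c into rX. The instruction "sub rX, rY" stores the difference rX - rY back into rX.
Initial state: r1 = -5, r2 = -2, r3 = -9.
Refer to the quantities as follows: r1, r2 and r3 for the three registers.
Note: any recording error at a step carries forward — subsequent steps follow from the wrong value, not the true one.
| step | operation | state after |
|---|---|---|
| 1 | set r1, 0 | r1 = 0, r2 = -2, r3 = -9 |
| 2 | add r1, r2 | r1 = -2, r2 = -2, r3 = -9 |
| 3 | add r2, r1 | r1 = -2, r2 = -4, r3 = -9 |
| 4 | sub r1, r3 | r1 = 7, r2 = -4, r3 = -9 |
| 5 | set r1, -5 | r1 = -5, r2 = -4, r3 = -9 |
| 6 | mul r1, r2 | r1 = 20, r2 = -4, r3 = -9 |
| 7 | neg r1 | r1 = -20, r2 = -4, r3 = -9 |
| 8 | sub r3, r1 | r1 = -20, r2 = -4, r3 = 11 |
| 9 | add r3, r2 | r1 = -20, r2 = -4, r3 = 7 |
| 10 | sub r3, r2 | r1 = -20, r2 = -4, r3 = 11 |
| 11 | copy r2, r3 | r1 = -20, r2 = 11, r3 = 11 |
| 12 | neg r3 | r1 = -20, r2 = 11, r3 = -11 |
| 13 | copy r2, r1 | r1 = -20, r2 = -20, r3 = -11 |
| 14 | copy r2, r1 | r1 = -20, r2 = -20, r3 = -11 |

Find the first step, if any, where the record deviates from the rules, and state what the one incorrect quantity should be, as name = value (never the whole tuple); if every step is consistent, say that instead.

no error

Step 1: r1 = 0 — verified.
Step 2: r1 = 0 + -2 = -2 — in agreement.
Step 3: r2 = -2 + -2 = -4 — in agreement.
Step 4: r1 = -2 - -9 = 7 — same as recorded.
Step 5: r1 = -5 — confirmed correct.
Step 6: r1 = -5 * -4 = 20 — same as recorded.
Step 7: r1 = -(20) = -20 — consistent with the record.
Step 8: r3 = -9 - -20 = 11 — matches.
Step 9: r3 = 11 + -4 = 7 — same as recorded.
Step 10: r3 = 7 - -4 = 11 — matches.
Step 11: r2 = 11 — consistent with the record.
Step 12: r3 = -(11) = -11 — consistent with the record.
Step 13: r2 = -20 — verified.
Step 14: r2 = -20 — verified.
No step deviates from the rules.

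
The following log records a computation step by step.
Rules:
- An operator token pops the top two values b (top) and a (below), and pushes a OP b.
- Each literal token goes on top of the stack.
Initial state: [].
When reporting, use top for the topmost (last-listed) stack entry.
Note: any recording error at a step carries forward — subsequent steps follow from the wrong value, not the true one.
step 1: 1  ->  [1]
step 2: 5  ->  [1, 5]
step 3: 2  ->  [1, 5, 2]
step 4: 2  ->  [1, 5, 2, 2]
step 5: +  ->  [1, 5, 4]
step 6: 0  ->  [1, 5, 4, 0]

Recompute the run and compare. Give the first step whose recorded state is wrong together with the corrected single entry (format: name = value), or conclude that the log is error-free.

no error

1. push 1: top = 1 (in agreement)
2. push 5: top = 5 (matches)
3. push 2: top = 2 (in agreement)
4. push 2: top = 2 (same as recorded)
5. 2 + 2 = 4 (same as recorded)
6. push 0: top = 0 (matches)
All entries verified; no error found.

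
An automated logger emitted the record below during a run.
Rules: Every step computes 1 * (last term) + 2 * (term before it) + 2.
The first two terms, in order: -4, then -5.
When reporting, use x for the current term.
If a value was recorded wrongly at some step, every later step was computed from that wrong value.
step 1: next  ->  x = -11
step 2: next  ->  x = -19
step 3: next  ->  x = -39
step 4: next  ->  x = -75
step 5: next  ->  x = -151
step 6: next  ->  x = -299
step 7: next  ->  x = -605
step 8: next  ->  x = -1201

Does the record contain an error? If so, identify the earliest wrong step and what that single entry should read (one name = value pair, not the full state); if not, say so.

Recomputing the run from the initial state:
step 1: x = -11
step 2: x = -19
step 3: x = -39
step 4: x = -75
step 5: x = -151
step 6: x = -299
step 7: x = -599
step 8: x = -1195
The first disagreement with the record is at step 7, where the value should be x = -599.

step 7, x = -599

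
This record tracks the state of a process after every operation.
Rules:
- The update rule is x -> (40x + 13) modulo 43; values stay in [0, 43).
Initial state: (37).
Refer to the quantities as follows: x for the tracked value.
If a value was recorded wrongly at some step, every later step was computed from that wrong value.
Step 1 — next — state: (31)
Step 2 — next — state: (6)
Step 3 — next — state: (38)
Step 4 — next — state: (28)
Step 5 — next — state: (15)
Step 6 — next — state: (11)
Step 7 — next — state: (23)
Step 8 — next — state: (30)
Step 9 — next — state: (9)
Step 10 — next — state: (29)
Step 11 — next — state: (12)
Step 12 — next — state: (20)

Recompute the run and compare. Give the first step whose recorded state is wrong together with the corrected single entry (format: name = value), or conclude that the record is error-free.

no error

step 1: x = (40*37 + 13) mod 43 = 31 -> matches
step 2: x = (40*31 + 13) mod 43 = 6 -> no discrepancy
step 3: x = (40*6 + 13) mod 43 = 38 -> matches
step 4: x = (40*38 + 13) mod 43 = 28 -> agrees with the record
step 5: x = (40*28 + 13) mod 43 = 15 -> exactly as logged
step 6: x = (40*15 + 13) mod 43 = 11 -> confirmed correct
step 7: x = (40*11 + 13) mod 43 = 23 -> checks out
step 8: x = (40*23 + 13) mod 43 = 30 -> agrees with the record
step 9: x = (40*30 + 13) mod 43 = 9 -> no discrepancy
step 10: x = (40*9 + 13) mod 43 = 29 -> matches
step 11: x = (40*29 + 13) mod 43 = 12 -> in agreement
step 12: x = (40*12 + 13) mod 43 = 20 -> matches
No step deviates from the rules.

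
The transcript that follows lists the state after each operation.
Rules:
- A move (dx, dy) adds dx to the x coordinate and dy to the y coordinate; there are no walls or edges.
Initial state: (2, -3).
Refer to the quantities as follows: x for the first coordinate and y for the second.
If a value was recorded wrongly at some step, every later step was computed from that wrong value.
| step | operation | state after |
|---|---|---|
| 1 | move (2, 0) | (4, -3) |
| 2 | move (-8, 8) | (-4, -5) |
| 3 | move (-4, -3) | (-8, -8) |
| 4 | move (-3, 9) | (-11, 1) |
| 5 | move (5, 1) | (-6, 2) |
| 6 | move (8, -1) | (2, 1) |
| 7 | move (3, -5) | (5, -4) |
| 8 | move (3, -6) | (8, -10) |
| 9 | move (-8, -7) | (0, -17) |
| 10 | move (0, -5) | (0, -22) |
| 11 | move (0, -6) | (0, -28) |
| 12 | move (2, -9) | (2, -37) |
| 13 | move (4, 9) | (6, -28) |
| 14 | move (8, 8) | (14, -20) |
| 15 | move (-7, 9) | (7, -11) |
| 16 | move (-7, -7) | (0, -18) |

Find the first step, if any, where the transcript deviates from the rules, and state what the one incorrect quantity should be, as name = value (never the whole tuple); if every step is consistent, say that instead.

1. x = 2 + (2) = 4, y = -3 + (0) = -3 (no discrepancy)
2. x = 4 + (-8) = -4, y = -3 + (8) = 5 (the recorded entry deviates here)
That makes step 2 the first incorrect line — y = 5 is what it should show.

step 2, y = 5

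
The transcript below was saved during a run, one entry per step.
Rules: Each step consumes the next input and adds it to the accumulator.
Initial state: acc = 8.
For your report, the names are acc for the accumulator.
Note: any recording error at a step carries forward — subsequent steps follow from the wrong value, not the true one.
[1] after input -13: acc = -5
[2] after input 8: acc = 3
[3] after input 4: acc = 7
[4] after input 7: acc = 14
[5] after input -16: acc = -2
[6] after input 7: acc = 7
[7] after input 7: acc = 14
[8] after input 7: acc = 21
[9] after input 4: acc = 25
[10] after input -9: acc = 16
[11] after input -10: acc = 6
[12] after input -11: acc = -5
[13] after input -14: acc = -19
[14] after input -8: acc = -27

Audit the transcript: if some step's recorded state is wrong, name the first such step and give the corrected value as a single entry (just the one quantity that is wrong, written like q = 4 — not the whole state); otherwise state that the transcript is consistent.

1. acc = 8 + -13 = -5 (checks out)
2. acc = -5 + 8 = 3 (same as recorded)
3. acc = 3 + 4 = 7 (consistent with the transcript)
4. acc = 7 + 7 = 14 (no discrepancy)
5. acc = 14 + -16 = -2 (agrees with the transcript)
6. acc = -2 + 7 = 5 (first mismatch against the transcript)
The audit stops at step 6: the recorded entry is wrong and should be acc = 5.

step 6, acc = 5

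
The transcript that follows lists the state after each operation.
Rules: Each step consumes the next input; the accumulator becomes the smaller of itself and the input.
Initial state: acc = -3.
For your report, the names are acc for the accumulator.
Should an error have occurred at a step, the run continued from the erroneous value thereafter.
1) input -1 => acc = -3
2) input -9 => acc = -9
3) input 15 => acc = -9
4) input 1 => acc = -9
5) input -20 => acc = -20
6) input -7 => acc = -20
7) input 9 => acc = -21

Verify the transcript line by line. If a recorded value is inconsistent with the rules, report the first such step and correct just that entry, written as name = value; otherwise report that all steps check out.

step 7, acc = -20

Recomputing the run from the initial state:
step 1: acc = -3
step 2: acc = -9
step 3: acc = -9
step 4: acc = -9
step 5: acc = -20
step 6: acc = -20
step 7: acc = -20
The first disagreement with the transcript is at step 7, where the value should be acc = -20.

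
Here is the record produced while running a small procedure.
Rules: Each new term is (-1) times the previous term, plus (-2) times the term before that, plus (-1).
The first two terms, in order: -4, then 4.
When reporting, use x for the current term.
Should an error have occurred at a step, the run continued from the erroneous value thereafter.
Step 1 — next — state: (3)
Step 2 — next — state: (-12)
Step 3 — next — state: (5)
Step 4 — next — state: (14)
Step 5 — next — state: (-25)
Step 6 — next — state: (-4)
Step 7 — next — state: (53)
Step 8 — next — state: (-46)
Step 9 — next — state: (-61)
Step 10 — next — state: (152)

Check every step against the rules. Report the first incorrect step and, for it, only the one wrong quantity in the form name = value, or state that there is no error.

Recomputing the run from the initial state:
step 1: x = 3
step 2: x = -12
step 3: x = 5
step 4: x = 18
step 5: x = -29
step 6: x = -8
step 7: x = 65
step 8: x = -50
step 9: x = -81
step 10: x = 180
The first disagreement with the record is at step 4, where the value should be x = 18.

step 4, x = 18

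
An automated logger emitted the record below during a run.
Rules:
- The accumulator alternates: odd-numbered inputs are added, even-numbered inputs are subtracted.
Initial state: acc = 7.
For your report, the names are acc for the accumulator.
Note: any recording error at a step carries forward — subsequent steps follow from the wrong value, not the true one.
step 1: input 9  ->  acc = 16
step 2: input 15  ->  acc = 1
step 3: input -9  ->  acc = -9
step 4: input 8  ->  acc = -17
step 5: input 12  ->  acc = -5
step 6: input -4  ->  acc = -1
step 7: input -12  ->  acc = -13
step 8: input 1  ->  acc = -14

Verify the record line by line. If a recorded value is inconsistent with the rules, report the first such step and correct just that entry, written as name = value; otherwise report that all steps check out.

step 3, acc = -8

Recomputing the run from the initial state:
step 1: acc = 16
step 2: acc = 1
step 3: acc = -8
step 4: acc = -16
step 5: acc = -4
step 6: acc = 0
step 7: acc = -12
step 8: acc = -13
The first disagreement with the record is at step 3, where the value should be acc = -8.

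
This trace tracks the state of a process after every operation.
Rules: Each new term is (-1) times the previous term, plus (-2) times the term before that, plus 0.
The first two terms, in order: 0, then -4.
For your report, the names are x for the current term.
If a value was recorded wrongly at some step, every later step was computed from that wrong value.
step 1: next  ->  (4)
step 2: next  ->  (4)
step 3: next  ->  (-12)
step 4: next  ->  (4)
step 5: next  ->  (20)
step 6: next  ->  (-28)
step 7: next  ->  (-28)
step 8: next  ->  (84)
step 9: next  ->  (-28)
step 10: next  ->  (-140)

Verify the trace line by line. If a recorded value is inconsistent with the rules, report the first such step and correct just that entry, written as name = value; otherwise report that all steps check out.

step 7, x = -12

1. x = -1*(-4) + (-2)*(0) + (0) = 4 (agrees with the trace)
2. x = -1*(4) + (-2)*(-4) + (0) = 4 (exactly as logged)
3. x = -1*(4) + (-2)*(4) + (0) = -12 (same as recorded)
4. x = -1*(-12) + (-2)*(4) + (0) = 4 (in agreement)
5. x = -1*(4) + (-2)*(-12) + (0) = 20 (in agreement)
6. x = -1*(20) + (-2)*(4) + (0) = -28 (verified)
7. x = -1*(-28) + (-2)*(20) + (0) = -12 (the entry is off here)
Conclusion: step 7 carries the first error; the entry should be x = -12.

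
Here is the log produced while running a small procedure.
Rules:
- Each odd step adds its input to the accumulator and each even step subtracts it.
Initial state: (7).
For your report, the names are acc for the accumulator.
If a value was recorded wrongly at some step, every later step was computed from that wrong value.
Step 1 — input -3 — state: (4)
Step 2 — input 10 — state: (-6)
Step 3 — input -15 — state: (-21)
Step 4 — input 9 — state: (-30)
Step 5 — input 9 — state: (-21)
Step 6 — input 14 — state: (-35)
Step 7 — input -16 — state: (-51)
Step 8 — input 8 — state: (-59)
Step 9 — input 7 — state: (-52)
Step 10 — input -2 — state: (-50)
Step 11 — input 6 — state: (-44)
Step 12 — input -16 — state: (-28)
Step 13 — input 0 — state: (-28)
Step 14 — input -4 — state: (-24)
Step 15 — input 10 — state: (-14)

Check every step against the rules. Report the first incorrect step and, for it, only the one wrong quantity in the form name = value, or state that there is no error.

Step 1: acc = 7 + -3 = 4 — verified.
Step 2: acc = 4 - 10 = -6 — verified.
Step 3: acc = -6 + -15 = -21 — confirmed correct.
Step 4: acc = -21 - 9 = -30 — same as recorded.
Step 5: acc = -30 + 9 = -21 — confirmed correct.
Step 6: acc = -21 - 14 = -35 — consistent with the log.
Step 7: acc = -35 + -16 = -51 — in agreement.
Step 8: acc = -51 - 8 = -59 — consistent with the log.
Step 9: acc = -59 + 7 = -52 — confirmed correct.
Step 10: acc = -52 - -2 = -50 — agrees with the log.
Step 11: acc = -50 + 6 = -44 — checks out.
Step 12: acc = -44 - -16 = -28 — in agreement.
Step 13: acc = -28 + 0 = -28 — in agreement.
Step 14: acc = -28 - -4 = -24 — checks out.
Step 15: acc = -24 + 10 = -14 — verified.
All steps check out; nothing to correct.

no error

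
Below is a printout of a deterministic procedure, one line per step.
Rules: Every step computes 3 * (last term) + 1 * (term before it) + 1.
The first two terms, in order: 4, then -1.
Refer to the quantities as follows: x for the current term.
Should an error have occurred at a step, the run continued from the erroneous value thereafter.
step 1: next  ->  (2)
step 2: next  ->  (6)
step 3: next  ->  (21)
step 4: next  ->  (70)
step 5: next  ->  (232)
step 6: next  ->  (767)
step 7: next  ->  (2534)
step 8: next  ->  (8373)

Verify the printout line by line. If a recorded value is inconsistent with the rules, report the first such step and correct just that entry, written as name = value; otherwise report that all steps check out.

1. x = 3*(-1) + (1)*(4) + (1) = 2 (matches)
2. x = 3*(2) + (1)*(-1) + (1) = 6 (no discrepancy)
3. x = 3*(6) + (1)*(2) + (1) = 21 (agrees with the printout)
4. x = 3*(21) + (1)*(6) + (1) = 70 (matches)
5. x = 3*(70) + (1)*(21) + (1) = 232 (checks out)
6. x = 3*(232) + (1)*(70) + (1) = 767 (in agreement)
7. x = 3*(767) + (1)*(232) + (1) = 2534 (checks out)
8. x = 3*(2534) + (1)*(767) + (1) = 8370 (not what was recorded)
The earliest wrong entry is at step 8: it should read x = 8370.

step 8, x = 8370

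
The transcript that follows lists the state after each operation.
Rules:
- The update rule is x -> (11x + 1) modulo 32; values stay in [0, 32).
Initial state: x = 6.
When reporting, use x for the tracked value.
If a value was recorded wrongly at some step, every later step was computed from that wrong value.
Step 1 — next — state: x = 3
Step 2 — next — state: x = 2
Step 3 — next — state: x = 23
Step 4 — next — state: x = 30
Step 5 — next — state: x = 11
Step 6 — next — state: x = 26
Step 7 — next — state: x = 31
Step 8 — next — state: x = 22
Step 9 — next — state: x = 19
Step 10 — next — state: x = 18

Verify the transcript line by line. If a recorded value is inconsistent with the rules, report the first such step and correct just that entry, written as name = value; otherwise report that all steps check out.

Recomputing the run from the initial state:
step 1: x = 3
step 2: x = 2
step 3: x = 23
step 4: x = 30
step 5: x = 11
step 6: x = 26
step 7: x = 31
step 8: x = 22
step 9: x = 19
step 10: x = 18
This matches the transcript at every step.

no error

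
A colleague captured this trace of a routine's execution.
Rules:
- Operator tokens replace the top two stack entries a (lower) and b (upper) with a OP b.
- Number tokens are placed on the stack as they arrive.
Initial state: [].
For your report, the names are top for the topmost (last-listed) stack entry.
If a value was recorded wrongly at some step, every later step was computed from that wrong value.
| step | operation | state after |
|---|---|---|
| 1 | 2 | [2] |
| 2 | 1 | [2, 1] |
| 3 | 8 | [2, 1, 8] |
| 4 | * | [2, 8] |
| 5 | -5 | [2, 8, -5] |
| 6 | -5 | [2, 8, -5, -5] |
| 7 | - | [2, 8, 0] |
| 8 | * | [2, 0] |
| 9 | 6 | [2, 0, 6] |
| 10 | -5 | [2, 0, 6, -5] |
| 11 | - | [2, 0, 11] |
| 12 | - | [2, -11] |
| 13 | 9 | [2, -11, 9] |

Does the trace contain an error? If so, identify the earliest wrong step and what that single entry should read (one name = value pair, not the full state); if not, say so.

no error

Recomputing the run from the initial state:
step 1: [2]
step 2: [2, 1]
step 3: [2, 1, 8]
step 4: [2, 8]
step 5: [2, 8, -5]
step 6: [2, 8, -5, -5]
step 7: [2, 8, 0]
step 8: [2, 0]
step 9: [2, 0, 6]
step 10: [2, 0, 6, -5]
step 11: [2, 0, 11]
step 12: [2, -11]
step 13: [2, -11, 9]
This matches the trace at every step.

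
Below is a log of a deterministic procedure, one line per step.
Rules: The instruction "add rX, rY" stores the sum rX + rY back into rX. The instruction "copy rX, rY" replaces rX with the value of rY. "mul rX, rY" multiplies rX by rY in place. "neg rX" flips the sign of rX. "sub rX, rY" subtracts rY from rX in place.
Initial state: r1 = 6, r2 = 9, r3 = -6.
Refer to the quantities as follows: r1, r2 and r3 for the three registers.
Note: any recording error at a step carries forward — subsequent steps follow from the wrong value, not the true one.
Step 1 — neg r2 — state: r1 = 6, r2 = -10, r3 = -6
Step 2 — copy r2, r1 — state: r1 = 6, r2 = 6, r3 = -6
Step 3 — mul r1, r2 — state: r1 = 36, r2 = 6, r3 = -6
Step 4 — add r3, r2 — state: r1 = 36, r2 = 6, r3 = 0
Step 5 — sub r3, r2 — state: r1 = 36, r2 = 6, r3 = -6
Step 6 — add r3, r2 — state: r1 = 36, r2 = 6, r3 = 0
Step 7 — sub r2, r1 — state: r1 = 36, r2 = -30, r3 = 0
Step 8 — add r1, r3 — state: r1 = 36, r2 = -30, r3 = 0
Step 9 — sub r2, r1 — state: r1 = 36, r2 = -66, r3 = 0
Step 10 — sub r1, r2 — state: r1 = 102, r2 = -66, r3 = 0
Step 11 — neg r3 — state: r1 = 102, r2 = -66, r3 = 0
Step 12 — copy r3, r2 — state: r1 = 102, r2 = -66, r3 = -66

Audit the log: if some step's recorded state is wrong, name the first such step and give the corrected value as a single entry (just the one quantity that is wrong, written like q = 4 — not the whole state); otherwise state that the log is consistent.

step 1: r2 = -(9) = -9 -> the log disagrees here
First incorrect step: 1; the correct value is r2 = -9.

step 1, r2 = -9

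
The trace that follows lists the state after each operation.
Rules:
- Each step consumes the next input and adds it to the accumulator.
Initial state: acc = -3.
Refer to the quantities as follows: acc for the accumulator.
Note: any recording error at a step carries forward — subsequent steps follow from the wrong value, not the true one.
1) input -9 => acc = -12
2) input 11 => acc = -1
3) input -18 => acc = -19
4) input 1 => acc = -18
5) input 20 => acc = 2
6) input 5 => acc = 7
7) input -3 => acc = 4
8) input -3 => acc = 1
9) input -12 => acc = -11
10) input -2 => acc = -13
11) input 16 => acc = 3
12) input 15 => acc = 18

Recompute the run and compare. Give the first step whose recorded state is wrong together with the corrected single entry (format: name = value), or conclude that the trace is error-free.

no error

Recomputing the run from the initial state:
step 1: acc = -12
step 2: acc = -1
step 3: acc = -19
step 4: acc = -18
step 5: acc = 2
step 6: acc = 7
step 7: acc = 4
step 8: acc = 1
step 9: acc = -11
step 10: acc = -13
step 11: acc = 3
step 12: acc = 18
This matches the trace at every step.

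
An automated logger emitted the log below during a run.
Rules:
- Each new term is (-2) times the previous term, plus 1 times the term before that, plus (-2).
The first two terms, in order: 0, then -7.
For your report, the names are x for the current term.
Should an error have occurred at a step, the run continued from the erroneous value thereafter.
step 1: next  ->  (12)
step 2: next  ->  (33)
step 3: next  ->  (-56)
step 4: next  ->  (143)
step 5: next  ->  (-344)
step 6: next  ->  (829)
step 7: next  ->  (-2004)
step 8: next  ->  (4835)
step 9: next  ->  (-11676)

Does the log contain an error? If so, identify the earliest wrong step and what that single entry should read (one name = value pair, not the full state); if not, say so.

step 2, x = -33

Recomputing the run from the initial state:
step 1: x = 12
step 2: x = -33
step 3: x = 76
step 4: x = -187
step 5: x = 448
step 6: x = -1085
step 7: x = 2616
step 8: x = -6319
step 9: x = 15252
The first disagreement with the log is at step 2, where the value should be x = -33.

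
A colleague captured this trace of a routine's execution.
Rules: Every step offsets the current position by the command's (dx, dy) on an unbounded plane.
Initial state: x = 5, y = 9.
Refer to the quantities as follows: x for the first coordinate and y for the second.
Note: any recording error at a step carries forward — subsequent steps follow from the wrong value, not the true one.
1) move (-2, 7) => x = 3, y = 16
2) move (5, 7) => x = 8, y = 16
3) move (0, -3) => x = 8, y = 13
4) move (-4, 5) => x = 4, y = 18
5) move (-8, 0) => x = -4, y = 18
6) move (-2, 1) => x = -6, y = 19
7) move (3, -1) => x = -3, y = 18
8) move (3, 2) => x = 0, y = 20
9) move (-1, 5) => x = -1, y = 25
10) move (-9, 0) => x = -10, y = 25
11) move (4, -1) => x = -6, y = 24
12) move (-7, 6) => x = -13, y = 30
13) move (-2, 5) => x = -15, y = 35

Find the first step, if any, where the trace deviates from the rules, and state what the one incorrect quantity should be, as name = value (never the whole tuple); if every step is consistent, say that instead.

step 2, y = 23

step 1: x = 5 + (-2) = 3, y = 9 + (7) = 16 -> exactly as logged
step 2: x = 3 + (5) = 8, y = 16 + (7) = 23 -> the entry is off here
Step 2 is the first one off; corrected, y = 23.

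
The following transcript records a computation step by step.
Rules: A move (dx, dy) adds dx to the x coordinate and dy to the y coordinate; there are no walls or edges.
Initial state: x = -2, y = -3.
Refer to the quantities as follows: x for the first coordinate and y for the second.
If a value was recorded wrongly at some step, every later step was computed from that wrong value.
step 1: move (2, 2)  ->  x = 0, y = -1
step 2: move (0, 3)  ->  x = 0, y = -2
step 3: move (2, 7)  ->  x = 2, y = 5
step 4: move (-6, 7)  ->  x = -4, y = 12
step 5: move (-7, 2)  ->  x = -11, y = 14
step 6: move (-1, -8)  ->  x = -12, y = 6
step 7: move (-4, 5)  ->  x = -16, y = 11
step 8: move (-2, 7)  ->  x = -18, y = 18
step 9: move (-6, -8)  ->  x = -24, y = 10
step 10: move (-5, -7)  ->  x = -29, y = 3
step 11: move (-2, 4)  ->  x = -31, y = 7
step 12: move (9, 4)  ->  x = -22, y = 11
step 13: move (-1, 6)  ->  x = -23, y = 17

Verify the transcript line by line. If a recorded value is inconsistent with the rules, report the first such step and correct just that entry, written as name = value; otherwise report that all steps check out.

step 2, y = 2

Step 1: x = -2 + (2) = 0, y = -3 + (2) = -1 — checks out.
Step 2: x = 0 + (0) = 0, y = -1 + (3) = 2 — this is not what the transcript shows.
The earliest wrong entry is at step 2: it should read y = 2.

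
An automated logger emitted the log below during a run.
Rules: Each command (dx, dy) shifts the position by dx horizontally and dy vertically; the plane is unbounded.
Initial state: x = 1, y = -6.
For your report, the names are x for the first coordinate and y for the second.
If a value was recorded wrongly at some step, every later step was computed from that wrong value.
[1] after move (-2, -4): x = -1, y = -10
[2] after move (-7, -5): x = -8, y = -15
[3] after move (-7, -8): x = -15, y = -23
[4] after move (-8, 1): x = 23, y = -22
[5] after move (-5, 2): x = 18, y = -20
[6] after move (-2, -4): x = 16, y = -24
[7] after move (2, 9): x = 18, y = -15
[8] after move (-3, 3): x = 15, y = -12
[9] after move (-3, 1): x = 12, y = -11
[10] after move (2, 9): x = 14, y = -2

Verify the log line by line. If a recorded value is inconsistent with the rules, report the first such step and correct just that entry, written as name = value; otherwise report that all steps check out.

Recomputing the run from the initial state:
step 1: x = -1, y = -10
step 2: x = -8, y = -15
step 3: x = -15, y = -23
step 4: x = -23, y = -22
step 5: x = -28, y = -20
step 6: x = -30, y = -24
step 7: x = -28, y = -15
step 8: x = -31, y = -12
step 9: x = -34, y = -11
step 10: x = -32, y = -2
The first disagreement with the log is at step 4, where the value should be x = -23.

step 4, x = -23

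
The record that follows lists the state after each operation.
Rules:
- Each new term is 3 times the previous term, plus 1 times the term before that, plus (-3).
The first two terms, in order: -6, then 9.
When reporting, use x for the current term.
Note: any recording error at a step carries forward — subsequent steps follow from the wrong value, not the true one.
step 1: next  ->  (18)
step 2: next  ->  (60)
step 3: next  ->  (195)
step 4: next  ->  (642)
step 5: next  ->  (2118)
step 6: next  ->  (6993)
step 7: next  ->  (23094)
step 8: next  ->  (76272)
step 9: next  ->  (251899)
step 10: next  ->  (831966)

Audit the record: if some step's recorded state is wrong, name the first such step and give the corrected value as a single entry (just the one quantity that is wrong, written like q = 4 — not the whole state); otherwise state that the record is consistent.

step 1: x = 3*(9) + (1)*(-6) + (-3) = 18 -> agrees with the record
step 2: x = 3*(18) + (1)*(9) + (-3) = 60 -> in agreement
step 3: x = 3*(60) + (1)*(18) + (-3) = 195 -> no discrepancy
step 4: x = 3*(195) + (1)*(60) + (-3) = 642 -> exactly as logged
step 5: x = 3*(642) + (1)*(195) + (-3) = 2118 -> agrees with the record
step 6: x = 3*(2118) + (1)*(642) + (-3) = 6993 -> in agreement
step 7: x = 3*(6993) + (1)*(2118) + (-3) = 23094 -> agrees with the record
step 8: x = 3*(23094) + (1)*(6993) + (-3) = 76272 -> agrees with the record
step 9: x = 3*(76272) + (1)*(23094) + (-3) = 251907 -> a discrepancy with the record
First deviation found at step 9; the corrected entry is x = 251907.

step 9, x = 251907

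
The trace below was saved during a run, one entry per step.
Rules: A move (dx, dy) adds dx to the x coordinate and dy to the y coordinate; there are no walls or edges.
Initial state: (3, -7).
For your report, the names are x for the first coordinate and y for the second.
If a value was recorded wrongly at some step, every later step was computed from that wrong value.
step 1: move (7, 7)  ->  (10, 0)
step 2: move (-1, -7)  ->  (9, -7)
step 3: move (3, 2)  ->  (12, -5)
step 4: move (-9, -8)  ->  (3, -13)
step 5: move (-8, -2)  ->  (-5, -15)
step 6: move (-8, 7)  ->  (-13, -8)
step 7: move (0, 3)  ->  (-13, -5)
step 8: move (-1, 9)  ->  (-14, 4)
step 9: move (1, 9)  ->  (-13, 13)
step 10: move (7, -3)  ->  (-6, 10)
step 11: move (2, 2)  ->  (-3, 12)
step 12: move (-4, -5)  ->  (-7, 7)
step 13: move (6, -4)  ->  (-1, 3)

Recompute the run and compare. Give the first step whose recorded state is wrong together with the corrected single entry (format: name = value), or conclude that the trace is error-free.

step 11, x = -4

step 1: x = 3 + (7) = 10, y = -7 + (7) = 0 -> in agreement
step 2: x = 10 + (-1) = 9, y = 0 + (-7) = -7 -> confirmed correct
step 3: x = 9 + (3) = 12, y = -7 + (2) = -5 -> confirmed correct
step 4: x = 12 + (-9) = 3, y = -5 + (-8) = -13 -> same as recorded
step 5: x = 3 + (-8) = -5, y = -13 + (-2) = -15 -> exactly as logged
step 6: x = -5 + (-8) = -13, y = -15 + (7) = -8 -> in agreement
step 7: x = -13 + (0) = -13, y = -8 + (3) = -5 -> same as recorded
step 8: x = -13 + (-1) = -14, y = -5 + (9) = 4 -> checks out
step 9: x = -14 + (1) = -13, y = 4 + (9) = 13 -> in agreement
step 10: x = -13 + (7) = -6, y = 13 + (-3) = 10 -> no discrepancy
step 11: x = -6 + (2) = -4, y = 10 + (2) = 12 -> this is not what the trace shows
The audit stops at step 11: the recorded entry is wrong and should be x = -4.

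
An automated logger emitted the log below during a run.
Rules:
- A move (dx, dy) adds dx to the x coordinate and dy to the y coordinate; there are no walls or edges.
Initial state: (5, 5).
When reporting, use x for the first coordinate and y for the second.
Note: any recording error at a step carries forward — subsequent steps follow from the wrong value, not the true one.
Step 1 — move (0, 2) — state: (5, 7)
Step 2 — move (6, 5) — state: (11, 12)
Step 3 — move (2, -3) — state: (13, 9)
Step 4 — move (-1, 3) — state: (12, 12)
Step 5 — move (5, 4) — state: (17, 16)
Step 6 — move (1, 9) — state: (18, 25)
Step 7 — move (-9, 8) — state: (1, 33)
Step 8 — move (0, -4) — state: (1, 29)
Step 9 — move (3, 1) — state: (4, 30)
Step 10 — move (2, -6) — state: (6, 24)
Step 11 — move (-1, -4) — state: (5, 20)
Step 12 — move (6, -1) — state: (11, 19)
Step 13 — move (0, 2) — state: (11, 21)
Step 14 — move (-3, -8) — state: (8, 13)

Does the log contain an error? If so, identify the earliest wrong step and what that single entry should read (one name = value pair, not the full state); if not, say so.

1. x = 5 + (0) = 5, y = 5 + (2) = 7 (consistent with the log)
2. x = 5 + (6) = 11, y = 7 + (5) = 12 (matches)
3. x = 11 + (2) = 13, y = 12 + (-3) = 9 (exactly as logged)
4. x = 13 + (-1) = 12, y = 9 + (3) = 12 (checks out)
5. x = 12 + (5) = 17, y = 12 + (4) = 16 (same as recorded)
6. x = 17 + (1) = 18, y = 16 + (9) = 25 (no discrepancy)
7. x = 18 + (-9) = 9, y = 25 + (8) = 33 (this is not what the log shows)
The audit stops at step 7: the recorded entry is wrong and should be x = 9.

step 7, x = 9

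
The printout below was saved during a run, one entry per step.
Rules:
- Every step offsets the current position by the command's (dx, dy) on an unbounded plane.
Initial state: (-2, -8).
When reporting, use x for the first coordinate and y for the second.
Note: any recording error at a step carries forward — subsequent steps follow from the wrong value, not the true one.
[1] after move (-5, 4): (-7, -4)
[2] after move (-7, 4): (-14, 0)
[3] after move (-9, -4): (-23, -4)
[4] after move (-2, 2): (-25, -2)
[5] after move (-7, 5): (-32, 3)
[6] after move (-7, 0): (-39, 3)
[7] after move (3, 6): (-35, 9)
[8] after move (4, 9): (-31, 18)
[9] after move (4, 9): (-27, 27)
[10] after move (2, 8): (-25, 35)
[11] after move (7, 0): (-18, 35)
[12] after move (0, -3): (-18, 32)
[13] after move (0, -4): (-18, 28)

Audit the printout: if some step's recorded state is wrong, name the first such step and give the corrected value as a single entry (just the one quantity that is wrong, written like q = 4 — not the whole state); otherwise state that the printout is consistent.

Recomputing the run from the initial state:
step 1: x = -7, y = -4
step 2: x = -14, y = 0
step 3: x = -23, y = -4
step 4: x = -25, y = -2
step 5: x = -32, y = 3
step 6: x = -39, y = 3
step 7: x = -36, y = 9
step 8: x = -32, y = 18
step 9: x = -28, y = 27
step 10: x = -26, y = 35
step 11: x = -19, y = 35
step 12: x = -19, y = 32
step 13: x = -19, y = 28
The first disagreement with the printout is at step 7, where the value should be x = -36.

step 7, x = -36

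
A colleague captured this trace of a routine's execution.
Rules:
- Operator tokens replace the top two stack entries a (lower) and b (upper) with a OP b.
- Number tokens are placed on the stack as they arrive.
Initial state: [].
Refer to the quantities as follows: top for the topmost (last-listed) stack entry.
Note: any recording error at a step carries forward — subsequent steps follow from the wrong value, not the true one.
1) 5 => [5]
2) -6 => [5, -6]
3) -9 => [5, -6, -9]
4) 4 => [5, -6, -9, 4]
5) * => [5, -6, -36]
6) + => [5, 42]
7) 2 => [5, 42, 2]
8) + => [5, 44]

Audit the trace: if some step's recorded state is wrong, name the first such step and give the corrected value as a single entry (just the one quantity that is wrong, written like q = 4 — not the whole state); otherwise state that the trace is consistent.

step 6, top = -42

Recomputing the run from the initial state:
step 1: [5]
step 2: [5, -6]
step 3: [5, -6, -9]
step 4: [5, -6, -9, 4]
step 5: [5, -6, -36]
step 6: [5, -42]
step 7: [5, -42, 2]
step 8: [5, -40]
The first disagreement with the trace is at step 6, where the value should be top = -42.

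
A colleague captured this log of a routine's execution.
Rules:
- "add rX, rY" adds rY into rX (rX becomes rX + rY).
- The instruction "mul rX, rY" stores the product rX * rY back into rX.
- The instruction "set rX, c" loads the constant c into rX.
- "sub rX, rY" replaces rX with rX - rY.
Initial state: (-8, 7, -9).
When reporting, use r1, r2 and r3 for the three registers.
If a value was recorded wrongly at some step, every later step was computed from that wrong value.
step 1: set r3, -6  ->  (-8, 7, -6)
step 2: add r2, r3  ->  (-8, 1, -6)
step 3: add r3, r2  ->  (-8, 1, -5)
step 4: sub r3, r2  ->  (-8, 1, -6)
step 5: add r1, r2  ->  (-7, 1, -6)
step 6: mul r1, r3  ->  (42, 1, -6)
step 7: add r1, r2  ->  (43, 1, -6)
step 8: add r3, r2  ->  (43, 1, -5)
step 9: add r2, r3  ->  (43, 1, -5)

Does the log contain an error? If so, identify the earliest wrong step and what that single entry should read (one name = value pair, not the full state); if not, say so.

step 9, r2 = -4

Step 1: r3 = -6 — consistent with the log.
Step 2: r2 = 7 + -6 = 1 — no discrepancy.
Step 3: r3 = -6 + 1 = -5 — verified.
Step 4: r3 = -5 - 1 = -6 — checks out.
Step 5: r1 = -8 + 1 = -7 — same as recorded.
Step 6: r1 = -7 * -6 = 42 — no discrepancy.
Step 7: r1 = 42 + 1 = 43 — verified.
Step 8: r3 = -6 + 1 = -5 — consistent with the log.
Step 9: r2 = 1 + -5 = -4 — first mismatch against the log.
The earliest wrong entry is at step 9: it should read r2 = -4.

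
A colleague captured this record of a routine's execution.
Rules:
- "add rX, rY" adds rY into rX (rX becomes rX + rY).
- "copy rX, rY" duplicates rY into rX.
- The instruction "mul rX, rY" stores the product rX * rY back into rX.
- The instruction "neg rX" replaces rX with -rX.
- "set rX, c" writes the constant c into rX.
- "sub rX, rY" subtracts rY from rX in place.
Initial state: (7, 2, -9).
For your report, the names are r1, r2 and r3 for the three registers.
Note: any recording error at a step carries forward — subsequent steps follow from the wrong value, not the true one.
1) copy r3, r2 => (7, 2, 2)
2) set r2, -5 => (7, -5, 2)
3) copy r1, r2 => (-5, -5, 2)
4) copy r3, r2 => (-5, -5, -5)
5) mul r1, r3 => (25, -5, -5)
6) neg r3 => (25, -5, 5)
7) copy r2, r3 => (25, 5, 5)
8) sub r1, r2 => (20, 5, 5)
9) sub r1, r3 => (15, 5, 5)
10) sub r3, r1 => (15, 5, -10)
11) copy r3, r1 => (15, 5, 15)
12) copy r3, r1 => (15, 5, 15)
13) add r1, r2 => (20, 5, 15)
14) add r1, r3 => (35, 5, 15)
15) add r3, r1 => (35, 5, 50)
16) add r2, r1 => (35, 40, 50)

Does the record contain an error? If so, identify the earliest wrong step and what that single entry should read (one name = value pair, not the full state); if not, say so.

step 1: r3 = 2 -> matches
step 2: r2 = -5 -> verified
step 3: r1 = -5 -> exactly as logged
step 4: r3 = -5 -> in agreement
step 5: r1 = -5 * -5 = 25 -> no discrepancy
step 6: r3 = -(-5) = 5 -> no discrepancy
step 7: r2 = 5 -> matches
step 8: r1 = 25 - 5 = 20 -> exactly as logged
step 9: r1 = 20 - 5 = 15 -> agrees with the record
step 10: r3 = 5 - 15 = -10 -> agrees with the record
step 11: r3 = 15 -> confirmed correct
step 12: r3 = 15 -> confirmed correct
step 13: r1 = 15 + 5 = 20 -> no discrepancy
step 14: r1 = 20 + 15 = 35 -> verified
step 15: r3 = 15 + 35 = 50 -> matches
step 16: r2 = 5 + 35 = 40 -> exactly as logged
No step deviates from the rules.

no error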